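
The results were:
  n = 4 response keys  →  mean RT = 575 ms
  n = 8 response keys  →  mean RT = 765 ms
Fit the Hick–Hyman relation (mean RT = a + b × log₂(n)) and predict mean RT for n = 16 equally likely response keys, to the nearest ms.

955 ms

Solve the two-equation system in a and b:
  b = (765 − 575) / (log₂ 8 − log₂ 4) = 190 / (3 − 2) = 190 ms/bit
  a = 575 − 190 × 2 = 195 ms
Then RT(16) = 195 + 190 × log₂ 16 = 195 + 190 × 4 ≈ 955.000 ms.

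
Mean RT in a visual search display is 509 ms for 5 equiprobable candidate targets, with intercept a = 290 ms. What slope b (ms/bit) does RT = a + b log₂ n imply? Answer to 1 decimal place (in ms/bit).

5 alternatives carry log₂ 5 = 2.3219 bits; the choice cost is 509 − 290 = 219 ms, so b = 219/2.3219 = 94.318 ms/bit.

94.3 ms/bit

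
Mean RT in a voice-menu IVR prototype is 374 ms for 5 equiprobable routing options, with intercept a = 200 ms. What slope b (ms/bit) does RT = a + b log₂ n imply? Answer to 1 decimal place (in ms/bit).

74.9 ms/bit

log₂(5) = 2.3219 bits.
b = (RT − a)/log₂ n = (374 − 200) / 2.3219 = 74.938 ms/bit.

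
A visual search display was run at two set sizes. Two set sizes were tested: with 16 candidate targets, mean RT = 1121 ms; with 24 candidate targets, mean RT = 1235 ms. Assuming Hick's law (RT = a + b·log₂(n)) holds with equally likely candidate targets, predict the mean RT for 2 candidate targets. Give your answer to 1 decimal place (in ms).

536.3 ms

Solve the two-equation system in a and b:
  b = (1235 − 1121) / (log₂ 24 − log₂ 16) = 114 / (4.5850 − 4) = 194.884 ms/bit
  a = 1121 − 194.884 × 4 = 341.463 ms
Then RT(2) = 341.463 + 194.884 × log₂ 2 = 341.463 + 194.884 × 1 ≈ 536.347 ms.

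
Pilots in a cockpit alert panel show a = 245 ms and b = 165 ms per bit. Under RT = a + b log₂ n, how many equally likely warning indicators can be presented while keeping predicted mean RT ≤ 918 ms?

16

165·log₂ n ≤ 918 − 245 = 673, giving log₂ n ≤ 4.0788 and n ≤ 16.898. The largest whole number is 16.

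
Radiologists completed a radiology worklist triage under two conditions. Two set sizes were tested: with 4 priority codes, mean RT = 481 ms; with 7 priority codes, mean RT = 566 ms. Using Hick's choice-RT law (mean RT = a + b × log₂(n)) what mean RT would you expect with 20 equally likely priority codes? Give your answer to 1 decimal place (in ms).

With log₂ n on the abscissa the relation is linear; from the two conditions:
  b = (566 − 481) / (log₂ 7 − log₂ 4) = 85 / (2.8074 − 2) = 105.282 ms/bit
  a = 481 − 105.282 × 2 = 270.436 ms
Then RT(20) = 270.436 + 105.282 × log₂ 20 = 270.436 + 105.282 × 4.3219 ≈ 725.457 ms.

725.5 ms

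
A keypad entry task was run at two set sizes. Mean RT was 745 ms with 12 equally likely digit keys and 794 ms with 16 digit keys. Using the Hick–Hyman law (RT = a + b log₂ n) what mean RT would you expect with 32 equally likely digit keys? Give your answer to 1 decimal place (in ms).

912.1 ms

With log₂ n on the abscissa the relation is linear; from the two conditions:
  b = (794 − 745) / (log₂ 16 − log₂ 12) = 49 / (4 − 3.5850) = 118.062 ms/bit
  a = 745 − 118.062 × 3.5850 = 321.754 ms
Then RT(32) = 321.754 + 118.062 × log₂ 32 = 321.754 + 118.062 × 5 ≈ 912.062 ms.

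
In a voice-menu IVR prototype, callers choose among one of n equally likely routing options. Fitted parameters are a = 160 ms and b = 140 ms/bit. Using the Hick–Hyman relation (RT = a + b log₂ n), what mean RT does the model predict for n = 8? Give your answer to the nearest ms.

580 ms

log₂(8) = 3 bits, so RT = 160 + 140 × 3 ≈ 580.000 ms.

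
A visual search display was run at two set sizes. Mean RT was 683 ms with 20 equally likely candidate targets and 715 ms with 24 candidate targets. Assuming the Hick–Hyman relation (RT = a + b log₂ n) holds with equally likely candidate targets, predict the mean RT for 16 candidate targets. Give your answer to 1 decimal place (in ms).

643.8 ms

RT is linear in log₂ n, so two points fix the line:
  b = (715 − 683) / (log₂ 24 − log₂ 20) = 32 / (4.5850 − 4.3219) = 121.657 ms/bit
  a = 683 − 121.657 × 4.3219 = 157.207 ms
Then RT(16) = 157.207 + 121.657 × log₂ 16 = 157.207 + 121.657 × 4 ≈ 643.835 ms.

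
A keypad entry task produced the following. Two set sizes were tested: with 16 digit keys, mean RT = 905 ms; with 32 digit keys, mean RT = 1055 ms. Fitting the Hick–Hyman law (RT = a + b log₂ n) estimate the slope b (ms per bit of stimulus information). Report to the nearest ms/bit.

b = (RT₂ − RT₁)/(log₂ n₂ − log₂ n₁) = (1055 − 905)/(5 − 4) = 150 ms/bit.

150 ms/bit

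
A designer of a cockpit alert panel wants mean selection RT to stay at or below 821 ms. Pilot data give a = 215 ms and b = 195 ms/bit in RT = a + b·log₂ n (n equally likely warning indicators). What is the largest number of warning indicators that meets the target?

8

195·log₂ n ≤ 821 − 215 = 606, giving log₂ n ≤ 3.1077 and n ≤ 8.620. The largest whole number is 8.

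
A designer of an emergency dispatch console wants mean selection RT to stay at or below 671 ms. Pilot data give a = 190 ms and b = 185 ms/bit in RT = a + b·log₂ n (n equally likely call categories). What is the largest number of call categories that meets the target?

Set 190 + 185·log₂ n ≤ 671 → log₂ n ≤ (671 − 190)/185 = 2.6000.
So n ≤ 2^2.6000 = 6.063; the largest integer n is 6.

6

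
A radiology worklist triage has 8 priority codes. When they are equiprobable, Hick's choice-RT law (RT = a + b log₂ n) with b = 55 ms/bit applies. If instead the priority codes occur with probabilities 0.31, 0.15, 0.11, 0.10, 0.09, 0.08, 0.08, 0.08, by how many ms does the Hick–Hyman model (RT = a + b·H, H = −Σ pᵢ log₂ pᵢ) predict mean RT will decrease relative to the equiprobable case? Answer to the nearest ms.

11 ms

Equiprobable entropy H₀ = log₂ 8 = 3.0000 bits.
Skewed entropy H = −Σ pᵢ log₂ pᵢ = 2.8040 bits.
ΔRT = b·(H₀ − H) = 55 × 0.1960 = 10.78 ms.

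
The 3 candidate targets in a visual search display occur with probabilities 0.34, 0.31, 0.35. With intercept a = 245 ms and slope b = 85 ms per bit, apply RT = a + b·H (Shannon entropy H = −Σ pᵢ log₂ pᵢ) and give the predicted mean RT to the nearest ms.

H = 0.34·log₂(1/0.34) + 0.31·log₂(1/0.31) + 0.35·log₂(1/0.35) = 1.5831 bits.
RT = 245 + 85 × 1.5831 = 379.56 ms.

380 ms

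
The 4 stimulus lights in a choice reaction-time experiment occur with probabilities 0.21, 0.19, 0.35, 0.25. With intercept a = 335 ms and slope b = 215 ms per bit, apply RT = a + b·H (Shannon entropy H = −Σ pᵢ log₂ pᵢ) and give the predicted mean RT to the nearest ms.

Entropy contributions −pᵢ log₂ pᵢ: 0.4728, 0.4552, 0.5301, 0.5000; sum H = 1.9582 bits.
RT = a + bH = 335 + 215·1.9582 = 756.00 ms.

756 ms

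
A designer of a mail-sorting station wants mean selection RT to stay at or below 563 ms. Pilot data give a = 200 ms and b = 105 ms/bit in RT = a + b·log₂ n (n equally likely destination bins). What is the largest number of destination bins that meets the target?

105·log₂ n ≤ 563 − 200 = 363, giving log₂ n ≤ 3.4571 and n ≤ 10.983. The largest whole number is 10.

10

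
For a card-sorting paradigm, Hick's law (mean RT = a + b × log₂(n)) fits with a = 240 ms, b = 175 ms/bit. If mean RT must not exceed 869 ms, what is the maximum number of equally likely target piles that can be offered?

12

Set 240 + 175·log₂ n ≤ 869 → log₂ n ≤ (869 − 240)/175 = 3.5943.
So n ≤ 2^3.5943 = 12.078; the largest integer n is 12.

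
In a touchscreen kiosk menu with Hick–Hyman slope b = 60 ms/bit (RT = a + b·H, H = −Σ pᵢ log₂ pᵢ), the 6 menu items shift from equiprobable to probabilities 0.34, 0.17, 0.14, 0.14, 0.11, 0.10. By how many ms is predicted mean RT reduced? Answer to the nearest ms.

Equiprobable entropy H₀ = log₂ 6 = 2.5850 bits.
Skewed entropy H = −Σ pᵢ log₂ pᵢ = 2.4405 bits.
ΔRT = b·(H₀ − H) = 60 × 0.1445 = 8.67 ms.

9 ms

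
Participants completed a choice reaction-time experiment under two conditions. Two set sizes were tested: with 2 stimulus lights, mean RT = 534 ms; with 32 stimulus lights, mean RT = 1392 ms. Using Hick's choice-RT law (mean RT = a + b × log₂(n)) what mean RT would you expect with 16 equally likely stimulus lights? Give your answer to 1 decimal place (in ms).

RT is linear in log₂ n, so two points fix the line:
  b = (1392 − 534) / (log₂ 32 − log₂ 2) = 858 / (5 − 1) = 214.500 ms/bit
  a = 534 − 214.500 × 1 = 319.500 ms
Then RT(16) = 319.500 + 214.500 × log₂ 16 = 319.500 + 214.500 × 4 ≈ 1177.500 ms.

1177.5 ms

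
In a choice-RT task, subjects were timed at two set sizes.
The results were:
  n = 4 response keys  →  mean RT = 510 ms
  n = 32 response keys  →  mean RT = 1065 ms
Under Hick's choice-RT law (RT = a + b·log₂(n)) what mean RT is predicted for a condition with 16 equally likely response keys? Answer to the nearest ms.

880 ms

Solve the two-equation system in a and b:
  b = (1065 − 510) / (log₂ 32 − log₂ 4) = 555 / (5 − 2) = 185 ms/bit
  a = 510 − 185 × 2 = 140 ms
Then RT(16) = 140 + 185 × log₂ 16 = 140 + 185 × 4 ≈ 880.000 ms.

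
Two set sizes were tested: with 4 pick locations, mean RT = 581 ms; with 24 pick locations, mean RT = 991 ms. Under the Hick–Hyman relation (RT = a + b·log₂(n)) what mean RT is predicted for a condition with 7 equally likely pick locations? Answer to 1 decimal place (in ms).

Fit slope and intercept:
  b = (991 − 581) / (log₂ 24 − log₂ 4) = 410 / (4.5850 − 2) = 158.610 ms/bit
  a = 581 − 158.610 × 2 = 263.781 ms
Then RT(7) = 263.781 + 158.610 × log₂ 7 = 263.781 + 158.610 × 2.8074 ≈ 709.054 ms.

709.1 ms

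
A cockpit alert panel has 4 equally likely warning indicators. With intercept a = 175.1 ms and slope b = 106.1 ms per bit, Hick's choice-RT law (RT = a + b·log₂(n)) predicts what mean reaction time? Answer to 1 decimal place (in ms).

log₂(4) = 2 bits, so RT = 175.1 + 106.1 × 2 ≈ 387.300 ms.

387.3 ms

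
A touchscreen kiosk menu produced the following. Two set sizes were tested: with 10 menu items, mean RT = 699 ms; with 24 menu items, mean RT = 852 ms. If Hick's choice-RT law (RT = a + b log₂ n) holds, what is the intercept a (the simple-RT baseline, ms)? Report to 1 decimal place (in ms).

The slope on a log₂ axis is (852 − 699) / (4.5850 − 3.3219) = 121.137 ms/bit.
a = RT₁ − b·log₂ n₁ = 699 − 121.137 × 3.3219 = 296.592 ms.

296.6 ms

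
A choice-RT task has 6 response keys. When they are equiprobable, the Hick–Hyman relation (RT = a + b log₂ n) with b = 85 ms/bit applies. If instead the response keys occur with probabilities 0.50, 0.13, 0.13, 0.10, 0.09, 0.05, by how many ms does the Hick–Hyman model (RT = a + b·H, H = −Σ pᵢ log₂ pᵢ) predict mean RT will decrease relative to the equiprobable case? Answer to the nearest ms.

39 ms

Equiprobable entropy H₀ = log₂ 6 = 2.5850 bits.
Skewed entropy H = −Σ pᵢ log₂ pᵢ = 2.1262 bits.
ΔRT = b·(H₀ − H) = 85 × 0.4587 = 38.99 ms.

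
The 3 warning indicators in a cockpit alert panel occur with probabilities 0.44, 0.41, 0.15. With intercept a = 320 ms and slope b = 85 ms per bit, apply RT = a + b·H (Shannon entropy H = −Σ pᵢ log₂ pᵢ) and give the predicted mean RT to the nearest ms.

Entropy contributions −pᵢ log₂ pᵢ: 0.5211, 0.5274, 0.4105; sum H = 1.4591 bits.
RT = a + bH = 320 + 85·1.4591 = 444.02 ms.

444 ms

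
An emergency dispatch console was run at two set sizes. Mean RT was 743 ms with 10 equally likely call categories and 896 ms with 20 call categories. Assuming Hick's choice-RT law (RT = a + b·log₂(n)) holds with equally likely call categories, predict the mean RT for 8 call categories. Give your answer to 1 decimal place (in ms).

With log₂ n on the abscissa the relation is linear; from the two conditions:
  b = (896 − 743) / (log₂ 20 − log₂ 10) = 153 / (4.3219 − 3.3219) = 153.000 ms/bit
  a = 743 − 153.000 × 3.3219 = 234.745 ms
Then RT(8) = 234.745 + 153.000 × log₂ 8 = 234.745 + 153.000 × 3 ≈ 693.745 ms.

693.7 ms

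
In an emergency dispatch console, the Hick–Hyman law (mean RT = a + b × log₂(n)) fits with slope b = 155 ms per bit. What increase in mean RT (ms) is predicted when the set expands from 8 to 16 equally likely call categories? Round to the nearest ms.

ΔRT = (a + b log₂ n₂) − (a + b log₂ n₁) = b·(log₂ n₂ − log₂ n₁).
log₂(16) − log₂(8) = log₂(16/8) = log₂(2) = 1.
ΔRT = 155 × 1.0000 = 155.000 ms.

155 ms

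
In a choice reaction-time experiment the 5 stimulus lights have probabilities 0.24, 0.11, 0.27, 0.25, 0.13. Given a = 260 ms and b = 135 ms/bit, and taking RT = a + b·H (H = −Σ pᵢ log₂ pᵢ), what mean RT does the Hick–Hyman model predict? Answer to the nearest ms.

562 ms

H = 0.24·log₂(1/0.24) + 0.11·log₂(1/0.11) + 0.27·log₂(1/0.27) + 0.25·log₂(1/0.25) + 0.13·log₂(1/0.13) = 2.2371 bits.
RT = 260 + 135 × 2.2371 = 562.01 ms.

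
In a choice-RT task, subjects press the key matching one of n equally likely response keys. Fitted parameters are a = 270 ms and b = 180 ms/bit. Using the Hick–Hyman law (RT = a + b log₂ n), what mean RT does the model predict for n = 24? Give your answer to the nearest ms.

log₂(24) = 4.5850 bits, so RT = 270 + 180 × 4.5850 ≈ 1095.293 ms.

1095 ms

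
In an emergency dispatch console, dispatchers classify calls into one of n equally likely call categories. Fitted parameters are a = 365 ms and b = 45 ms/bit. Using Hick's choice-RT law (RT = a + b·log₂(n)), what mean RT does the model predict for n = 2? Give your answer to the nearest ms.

log₂(2) = 1 bits, so RT = 365 + 45 × 1 ≈ 410.000 ms.

410 ms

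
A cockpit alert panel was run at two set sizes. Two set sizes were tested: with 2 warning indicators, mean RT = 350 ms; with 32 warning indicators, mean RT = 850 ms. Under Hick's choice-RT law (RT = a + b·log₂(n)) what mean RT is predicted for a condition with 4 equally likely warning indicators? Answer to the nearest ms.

475 ms

RT is linear in log₂ n, so two points fix the line:
  b = (850 − 350) / (log₂ 32 − log₂ 2) = 500 / (5 − 1) = 125 ms/bit
  a = 350 − 125 × 1 = 225 ms
Then RT(4) = 225 + 125 × log₂ 4 = 225 + 125 × 2 ≈ 475.000 ms.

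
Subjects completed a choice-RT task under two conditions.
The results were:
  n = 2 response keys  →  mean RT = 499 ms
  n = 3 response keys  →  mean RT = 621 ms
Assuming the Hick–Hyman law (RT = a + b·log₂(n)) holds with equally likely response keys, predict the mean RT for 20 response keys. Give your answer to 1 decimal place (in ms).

With log₂ n on the abscissa the relation is linear; from the two conditions:
  b = (621 − 499) / (log₂ 3 − log₂ 2) = 122 / (1.5850 − 1) = 208.560 ms/bit
  a = 499 − 208.560 × 1 = 290.440 ms
Then RT(20) = 290.440 + 208.560 × log₂ 20 = 290.440 + 208.560 × 4.3219 ≈ 1191.823 ms.

1191.8 ms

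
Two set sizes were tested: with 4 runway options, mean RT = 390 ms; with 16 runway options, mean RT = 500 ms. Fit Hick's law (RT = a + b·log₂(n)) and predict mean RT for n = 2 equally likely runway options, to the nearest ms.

335 ms

With log₂ n on the abscissa the relation is linear; from the two conditions:
  b = (500 − 390) / (log₂ 16 − log₂ 4) = 110 / (4 − 2) = 55 ms/bit
  a = 390 − 55 × 2 = 280 ms
Then RT(2) = 280 + 55 × log₂ 2 = 280 + 55 × 1 ≈ 335.000 ms.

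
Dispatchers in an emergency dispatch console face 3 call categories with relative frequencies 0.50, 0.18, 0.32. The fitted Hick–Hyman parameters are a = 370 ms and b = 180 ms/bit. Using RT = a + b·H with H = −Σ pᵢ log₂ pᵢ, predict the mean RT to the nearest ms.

Entropy contributions −pᵢ log₂ pᵢ: 0.5000, 0.4453, 0.5260; sum H = 1.4713 bits.
RT = a + bH = 370 + 180·1.4713 = 634.84 ms.

635 ms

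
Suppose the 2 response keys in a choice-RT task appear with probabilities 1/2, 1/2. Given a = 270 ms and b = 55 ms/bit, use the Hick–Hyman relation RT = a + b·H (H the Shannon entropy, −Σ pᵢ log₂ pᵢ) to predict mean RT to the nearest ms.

325 ms

Each term −pᵢ log₂ pᵢ: 0.5·1 + 0.5·1; summed, H = 1.000 bits.
Mean RT = a + bH = 270 + 55·1.000 = 325.00 ms.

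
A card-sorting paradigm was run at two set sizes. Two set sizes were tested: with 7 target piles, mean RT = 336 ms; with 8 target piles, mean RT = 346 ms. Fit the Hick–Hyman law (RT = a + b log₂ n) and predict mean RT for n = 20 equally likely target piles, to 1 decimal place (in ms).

With log₂ n on the abscissa the relation is linear; from the two conditions:
  b = (346 − 336) / (log₂ 8 − log₂ 7) = 10 / (3 − 2.8074) = 51.909 ms/bit
  a = 336 − 51.909 × 2.8074 = 190.273 ms
Then RT(20) = 190.273 + 51.909 × log₂ 20 = 190.273 + 51.909 × 4.3219 ≈ 414.620 ms.

414.6 ms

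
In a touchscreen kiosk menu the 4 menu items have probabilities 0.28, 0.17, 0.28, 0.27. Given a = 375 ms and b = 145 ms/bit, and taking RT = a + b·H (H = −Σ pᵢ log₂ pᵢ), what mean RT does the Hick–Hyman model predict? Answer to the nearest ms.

H = 0.28·log₂(1/0.28) + 0.17·log₂(1/0.17) + 0.28·log₂(1/0.28) + 0.27·log₂(1/0.27) = 1.9730 bits.
RT = 375 + 145 × 1.9730 = 661.09 ms.

661 ms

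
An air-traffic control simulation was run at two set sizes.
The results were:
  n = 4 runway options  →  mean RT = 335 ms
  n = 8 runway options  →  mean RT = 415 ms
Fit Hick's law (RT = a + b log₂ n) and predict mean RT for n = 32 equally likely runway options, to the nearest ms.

Fit slope and intercept:
  b = (415 − 335) / (log₂ 8 − log₂ 4) = 80 / (3 − 2) = 80 ms/bit
  a = 335 − 80 × 2 = 175 ms
Then RT(32) = 175 + 80 × log₂ 32 = 175 + 80 × 5 ≈ 575.000 ms.

575 ms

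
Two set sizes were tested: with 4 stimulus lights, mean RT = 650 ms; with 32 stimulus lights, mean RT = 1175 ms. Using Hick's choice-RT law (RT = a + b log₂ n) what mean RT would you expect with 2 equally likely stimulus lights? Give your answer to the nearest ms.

With log₂ n on the abscissa the relation is linear; from the two conditions:
  b = (1175 − 650) / (log₂ 32 − log₂ 4) = 525 / (5 − 2) = 175 ms/bit
  a = 650 − 175 × 2 = 300 ms
Then RT(2) = 300 + 175 × log₂ 2 = 300 + 175 × 1 ≈ 475.000 ms.

475 ms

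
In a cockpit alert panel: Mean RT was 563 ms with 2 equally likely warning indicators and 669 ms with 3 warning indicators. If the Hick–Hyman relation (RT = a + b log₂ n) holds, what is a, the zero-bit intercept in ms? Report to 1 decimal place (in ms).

381.8 ms

The slope on a log₂ axis is (669 − 563) / (1.5850 − 1) = 181.208 ms/bit.
a = RT₁ − b·log₂ n₁ = 563 − 181.208 × 1 = 381.792 ms.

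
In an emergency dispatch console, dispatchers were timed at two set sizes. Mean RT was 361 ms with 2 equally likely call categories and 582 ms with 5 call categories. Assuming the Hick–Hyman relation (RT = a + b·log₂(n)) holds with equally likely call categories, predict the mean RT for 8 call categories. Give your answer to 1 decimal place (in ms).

695.4 ms

Fit slope and intercept:
  b = (582 − 361) / (log₂ 5 − log₂ 2) = 221 / (2.3219 − 1) = 167.180 ms/bit
  a = 361 − 167.180 × 1 = 193.820 ms
Then RT(8) = 193.820 + 167.180 × log₂ 8 = 193.820 + 167.180 × 3 ≈ 695.360 ms.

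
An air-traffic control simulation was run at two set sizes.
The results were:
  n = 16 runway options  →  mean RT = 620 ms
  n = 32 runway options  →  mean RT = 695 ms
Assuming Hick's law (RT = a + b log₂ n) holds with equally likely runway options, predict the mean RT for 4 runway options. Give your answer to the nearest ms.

470 ms

With log₂ n on the abscissa the relation is linear; from the two conditions:
  b = (695 − 620) / (log₂ 32 − log₂ 16) = 75 / (5 − 4) = 75 ms/bit
  a = 620 − 75 × 4 = 320 ms
Then RT(4) = 320 + 75 × log₂ 4 = 320 + 75 × 2 ≈ 470.000 ms.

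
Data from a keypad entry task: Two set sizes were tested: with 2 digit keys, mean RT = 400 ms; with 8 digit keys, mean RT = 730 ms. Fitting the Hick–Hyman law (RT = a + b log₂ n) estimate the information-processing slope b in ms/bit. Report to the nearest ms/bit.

Slope: b = (730 − 400) / (log₂ 8 − log₂ 2) = 330/2.0000 = 165 ms/bit.

165 ms/bit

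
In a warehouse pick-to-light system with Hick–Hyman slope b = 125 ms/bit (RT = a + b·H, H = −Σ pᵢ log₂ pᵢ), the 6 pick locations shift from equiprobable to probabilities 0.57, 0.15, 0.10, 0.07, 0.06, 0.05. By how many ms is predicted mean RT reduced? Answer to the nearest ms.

Equiprobable entropy H₀ = log₂ 6 = 2.5850 bits.
Skewed entropy H = −Σ pᵢ log₂ pᵢ = 1.9332 bits.
ΔRT = b·(H₀ − H) = 125 × 0.6518 = 81.47 ms.

81 ms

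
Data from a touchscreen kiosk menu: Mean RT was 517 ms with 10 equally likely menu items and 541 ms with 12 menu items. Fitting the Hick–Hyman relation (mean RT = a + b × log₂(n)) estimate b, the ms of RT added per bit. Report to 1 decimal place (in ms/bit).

91.2 ms/bit

Slope: b = (541 − 517) / (log₂ 12 − log₂ 10) = 24/0.2630 = 91.243 ms/bit.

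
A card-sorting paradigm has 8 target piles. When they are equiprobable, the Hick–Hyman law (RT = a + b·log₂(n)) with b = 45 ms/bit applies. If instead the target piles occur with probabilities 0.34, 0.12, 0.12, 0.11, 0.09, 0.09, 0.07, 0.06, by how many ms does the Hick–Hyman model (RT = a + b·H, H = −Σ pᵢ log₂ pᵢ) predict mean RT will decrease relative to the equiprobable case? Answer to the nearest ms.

Equiprobable entropy H₀ = log₂ 8 = 3.0000 bits.
Skewed entropy H = −Σ pᵢ log₂ pᵢ = 2.7510 bits.
ΔRT = b·(H₀ − H) = 45 × 0.2490 = 11.21 ms.

11 ms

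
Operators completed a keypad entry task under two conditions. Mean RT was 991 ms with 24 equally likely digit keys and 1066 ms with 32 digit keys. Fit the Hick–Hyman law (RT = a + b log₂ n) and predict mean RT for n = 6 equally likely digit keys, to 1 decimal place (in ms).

Solve the two-equation system in a and b:
  b = (1066 − 991) / (log₂ 32 − log₂ 24) = 75 / (5 − 4.5850) = 180.707 ms/bit
  a = 991 − 180.707 × 4.5850 = 162.467 ms
Then RT(6) = 162.467 + 180.707 × log₂ 6 = 162.467 + 180.707 × 2.5850 ≈ 629.587 ms.

629.6 ms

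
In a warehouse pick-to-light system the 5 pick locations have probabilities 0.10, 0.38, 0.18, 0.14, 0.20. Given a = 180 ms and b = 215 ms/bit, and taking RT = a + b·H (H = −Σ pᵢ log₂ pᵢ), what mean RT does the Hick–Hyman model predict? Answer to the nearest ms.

646 ms

H = 0.10·log₂(1/0.10) + 0.38·log₂(1/0.38) + 0.18·log₂(1/0.18) + 0.14·log₂(1/0.14) + 0.20·log₂(1/0.20) = 2.1694 bits.
RT = 180 + 215 × 2.1694 = 646.43 ms.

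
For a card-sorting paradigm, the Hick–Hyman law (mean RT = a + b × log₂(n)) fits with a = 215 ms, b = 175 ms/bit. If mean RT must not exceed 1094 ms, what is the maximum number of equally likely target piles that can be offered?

Information budget: (1094 − 215)/175 = 5.0229 bits, so n ≤ 2^5.0229 = 32.511 → at most 32.

32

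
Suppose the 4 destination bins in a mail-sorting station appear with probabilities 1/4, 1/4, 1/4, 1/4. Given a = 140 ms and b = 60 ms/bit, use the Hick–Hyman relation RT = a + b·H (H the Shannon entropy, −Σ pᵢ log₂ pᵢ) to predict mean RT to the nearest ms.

H = −Σ pᵢ log₂ pᵢ = 0.25·2 + 0.25·2 + 0.25·2 + 0.25·2 = 2.000 bits.
RT = 140 + 60 × 2.000 = 260.00 ms.

260 ms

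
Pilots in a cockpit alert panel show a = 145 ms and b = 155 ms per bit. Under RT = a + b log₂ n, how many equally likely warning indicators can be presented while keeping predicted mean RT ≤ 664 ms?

10

Set 145 + 155·log₂ n ≤ 664 → log₂ n ≤ (664 − 145)/155 = 3.3484.
So n ≤ 2^3.3484 = 10.185; the largest integer n is 10.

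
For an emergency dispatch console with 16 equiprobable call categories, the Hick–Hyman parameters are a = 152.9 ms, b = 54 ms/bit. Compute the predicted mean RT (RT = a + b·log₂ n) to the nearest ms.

369 ms

log₂(16) = 4 bits, so RT = 152.9 + 54 × 4 ≈ 368.900 ms.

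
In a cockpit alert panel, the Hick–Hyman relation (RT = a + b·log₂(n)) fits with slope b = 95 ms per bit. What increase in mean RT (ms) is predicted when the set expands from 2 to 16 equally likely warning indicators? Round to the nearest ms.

285 ms

The intercept a cancels: ΔRT = b·(log₂ n₂ − log₂ n₁) = b·log₂(n₂/n₁).
log₂(16) − log₂(2) = log₂(16/2) = log₂(8) = 3.
ΔRT = 95 × 3.0000 = 285.000 ms.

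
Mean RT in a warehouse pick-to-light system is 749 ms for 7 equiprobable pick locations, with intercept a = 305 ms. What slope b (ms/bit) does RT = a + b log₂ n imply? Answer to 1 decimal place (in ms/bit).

158.2 ms/bit

7 alternatives carry log₂ 7 = 2.8074 bits; the choice cost is 749 − 305 = 444 ms, so b = 444/2.8074 = 158.156 ms/bit.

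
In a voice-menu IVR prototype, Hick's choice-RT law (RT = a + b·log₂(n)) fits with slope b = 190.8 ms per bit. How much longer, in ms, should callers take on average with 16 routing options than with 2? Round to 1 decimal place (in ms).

572.4 ms

Only the slope matters, since a is common to both: ΔRT = b·log₂(n₂/n₁).
log₂(16) − log₂(2) = log₂(16/2) = log₂(8) = 3.
ΔRT = 190.8 × 3.0000 = 572.400 ms.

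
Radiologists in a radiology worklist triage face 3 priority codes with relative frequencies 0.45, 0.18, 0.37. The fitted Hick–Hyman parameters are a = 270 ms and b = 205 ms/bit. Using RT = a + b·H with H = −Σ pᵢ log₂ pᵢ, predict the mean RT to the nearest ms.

576 ms

Entropy contributions −pᵢ log₂ pᵢ: 0.5184, 0.4453, 0.5307; sum H = 1.4944 bits.
RT = a + bH = 270 + 205·1.4944 = 576.36 ms.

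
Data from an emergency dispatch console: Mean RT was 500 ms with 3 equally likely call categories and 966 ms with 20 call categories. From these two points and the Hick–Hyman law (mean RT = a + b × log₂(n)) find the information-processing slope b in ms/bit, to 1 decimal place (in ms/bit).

170.3 ms/bit

Slope: b = (966 − 500) / (log₂ 20 − log₂ 3) = 466/2.7370 = 170.262 ms/bit.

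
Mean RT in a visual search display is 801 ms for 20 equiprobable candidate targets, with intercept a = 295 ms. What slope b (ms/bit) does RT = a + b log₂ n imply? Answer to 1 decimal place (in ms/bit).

b = (801 − 295) / log₂(20) = 506 / 4.3219 = 117.077 ms/bit.

117.1 ms/bit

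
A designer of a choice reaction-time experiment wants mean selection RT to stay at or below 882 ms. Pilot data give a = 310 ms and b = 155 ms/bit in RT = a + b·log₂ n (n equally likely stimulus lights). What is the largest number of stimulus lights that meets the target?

12

Set 310 + 155·log₂ n ≤ 882 → log₂ n ≤ (882 − 310)/155 = 3.6903.
So n ≤ 2^3.6903 = 12.909; the largest integer n is 12.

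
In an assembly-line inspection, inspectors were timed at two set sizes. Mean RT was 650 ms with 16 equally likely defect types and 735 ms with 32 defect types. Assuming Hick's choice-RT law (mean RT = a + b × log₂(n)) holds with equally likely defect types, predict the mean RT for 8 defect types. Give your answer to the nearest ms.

565 ms

Solve the two-equation system in a and b:
  b = (735 − 650) / (log₂ 32 − log₂ 16) = 85 / (5 − 4) = 85 ms/bit
  a = 650 − 85 × 4 = 310 ms
Then RT(8) = 310 + 85 × log₂ 8 = 310 + 85 × 3 ≈ 565.000 ms.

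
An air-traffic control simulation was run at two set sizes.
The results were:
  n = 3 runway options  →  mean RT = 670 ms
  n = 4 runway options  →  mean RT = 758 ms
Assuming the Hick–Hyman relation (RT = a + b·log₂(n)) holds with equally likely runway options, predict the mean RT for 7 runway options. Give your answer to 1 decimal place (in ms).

929.2 ms

Solve the two-equation system in a and b:
  b = (758 − 670) / (log₂ 4 − log₂ 3) = 88 / (2 − 1.5850) = 212.029 ms/bit
  a = 670 − 212.029 × 1.5850 = 333.942 ms
Then RT(7) = 333.942 + 212.029 × log₂ 7 = 333.942 + 212.029 × 2.8074 ≈ 929.183 ms.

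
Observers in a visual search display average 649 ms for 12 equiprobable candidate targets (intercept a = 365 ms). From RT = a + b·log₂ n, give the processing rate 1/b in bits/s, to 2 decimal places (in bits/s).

b = (649 − 365)/log₂ 12 = 284/3.5850 = 79.220 ms per bit = 0.07922 s/bit; the reciprocal is 12.623 bits/s.

12.62 bits/s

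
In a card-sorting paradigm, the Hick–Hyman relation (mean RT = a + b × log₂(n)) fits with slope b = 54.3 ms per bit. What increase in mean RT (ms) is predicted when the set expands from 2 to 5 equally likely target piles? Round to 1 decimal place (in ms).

71.8 ms

Only the slope matters, since a is common to both: ΔRT = b·log₂(n₂/n₁).
log₂(5) − log₂(2) = 2.3219 − 1 = 1.3219.
ΔRT = 54.3 × 1.3219 = 71.781 ms.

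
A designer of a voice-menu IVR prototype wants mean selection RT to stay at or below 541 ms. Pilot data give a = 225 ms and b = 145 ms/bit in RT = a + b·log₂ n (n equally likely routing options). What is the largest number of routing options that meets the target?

145·log₂ n ≤ 541 − 225 = 316, giving log₂ n ≤ 2.1793 and n ≤ 4.529. The largest whole number is 4.

4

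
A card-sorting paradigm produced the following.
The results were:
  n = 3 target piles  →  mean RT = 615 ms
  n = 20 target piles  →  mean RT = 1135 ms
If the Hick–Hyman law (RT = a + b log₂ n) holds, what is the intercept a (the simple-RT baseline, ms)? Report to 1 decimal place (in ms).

b = (RT₂ − RT₁)/(log₂ n₂ − log₂ n₁) = (1135 − 615)/(4.3219 − 1.5850) = 189.991 ms/bit.
Intercept: a = 615 − 189.991·log₂(3) = 313.871 ms.

313.9 ms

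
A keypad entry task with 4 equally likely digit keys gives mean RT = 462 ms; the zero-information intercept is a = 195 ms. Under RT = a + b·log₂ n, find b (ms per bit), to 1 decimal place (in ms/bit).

133.5 ms/bit

log₂(4) = 2 bits.
b = (RT − a)/log₂ n = (462 − 195) / 2 = 133.500 ms/bit.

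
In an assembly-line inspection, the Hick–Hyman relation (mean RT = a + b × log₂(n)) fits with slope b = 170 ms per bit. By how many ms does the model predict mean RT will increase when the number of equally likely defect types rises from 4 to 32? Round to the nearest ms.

Only the slope matters, since a is common to both: ΔRT = b·log₂(n₂/n₁).
log₂(32) − log₂(4) = log₂(32/4) = log₂(8) = 3.
ΔRT = 170 × 3.0000 = 510.000 ms.

510 ms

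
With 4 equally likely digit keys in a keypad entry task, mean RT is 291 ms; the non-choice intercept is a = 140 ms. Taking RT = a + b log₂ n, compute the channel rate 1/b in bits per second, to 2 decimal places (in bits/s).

13.25 bits/s

b = (291 − 140)/log₂ 4 = 151/2 = 75.500 ms per bit = 0.07550 s/bit; the reciprocal is 13.245 bits/s.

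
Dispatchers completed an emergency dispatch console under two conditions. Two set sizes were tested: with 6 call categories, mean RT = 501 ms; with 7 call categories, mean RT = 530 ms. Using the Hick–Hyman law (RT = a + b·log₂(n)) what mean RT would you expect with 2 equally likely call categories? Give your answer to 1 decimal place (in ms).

294.3 ms

RT is linear in log₂ n, so two points fix the line:
  b = (530 − 501) / (log₂ 7 − log₂ 6) = 29 / (2.8074 − 2.5850) = 130.400 ms/bit
  a = 501 − 130.400 × 2.5850 = 163.921 ms
Then RT(2) = 163.921 + 130.400 × log₂ 2 = 163.921 + 130.400 × 1 ≈ 294.321 ms.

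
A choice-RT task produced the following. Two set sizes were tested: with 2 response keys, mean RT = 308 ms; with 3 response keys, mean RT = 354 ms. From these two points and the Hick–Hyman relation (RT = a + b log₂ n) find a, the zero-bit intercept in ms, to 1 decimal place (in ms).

The slope on a log₂ axis is (354 − 308) / (1.5850 − 1) = 78.638 ms/bit.
a = RT₁ − b·log₂ n₁ = 308 − 78.638 × 1 = 229.362 ms.

229.4 ms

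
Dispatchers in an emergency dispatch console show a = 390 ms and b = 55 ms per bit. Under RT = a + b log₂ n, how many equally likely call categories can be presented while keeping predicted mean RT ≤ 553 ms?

7

55·log₂ n ≤ 553 − 390 = 163, giving log₂ n ≤ 2.9636 and n ≤ 7.801. The largest whole number is 7.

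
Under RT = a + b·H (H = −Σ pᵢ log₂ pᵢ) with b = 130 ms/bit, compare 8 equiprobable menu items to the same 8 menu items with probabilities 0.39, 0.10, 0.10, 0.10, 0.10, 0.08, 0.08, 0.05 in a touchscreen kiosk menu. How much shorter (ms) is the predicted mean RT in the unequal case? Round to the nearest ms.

The RT saving is b·ΔH. Equiprobable H₀ = log₂(8) = 3.0000 bits; with the given probabilities H = 2.6577 bits.
b·(H₀ − H) = 130 × (3.0000 − 2.6577) = 44.50 ms.

45 ms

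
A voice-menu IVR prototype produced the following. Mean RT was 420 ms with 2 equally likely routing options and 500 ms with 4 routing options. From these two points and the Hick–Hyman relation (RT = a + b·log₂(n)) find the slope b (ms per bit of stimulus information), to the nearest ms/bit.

The slope on a log₂ axis is (500 − 420) / (2 − 1) = 80 ms/bit.

80 ms/bit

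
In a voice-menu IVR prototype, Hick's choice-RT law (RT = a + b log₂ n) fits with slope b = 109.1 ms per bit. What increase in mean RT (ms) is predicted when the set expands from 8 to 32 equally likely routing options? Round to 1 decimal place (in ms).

218.2 ms

The intercept a cancels: ΔRT = b·(log₂ n₂ − log₂ n₁) = b·log₂(n₂/n₁).
log₂(32) − log₂(8) = log₂(32/8) = log₂(4) = 2.
ΔRT = 109.1 × 2.0000 = 218.200 ms.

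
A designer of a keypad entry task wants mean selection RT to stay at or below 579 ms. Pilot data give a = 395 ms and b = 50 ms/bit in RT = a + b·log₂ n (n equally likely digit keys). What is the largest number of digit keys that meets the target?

12

50·log₂ n ≤ 579 − 395 = 184, giving log₂ n ≤ 3.6800 and n ≤ 12.817. The largest whole number is 12.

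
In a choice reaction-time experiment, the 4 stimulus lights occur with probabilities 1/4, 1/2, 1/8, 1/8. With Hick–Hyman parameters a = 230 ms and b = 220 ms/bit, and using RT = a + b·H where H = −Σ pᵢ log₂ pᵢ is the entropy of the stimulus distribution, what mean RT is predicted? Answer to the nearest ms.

Each term −pᵢ log₂ pᵢ: 0.25·2 + 0.5·1 + 0.125·3 + 0.125·3; summed, H = 1.750 bits.
Mean RT = a + bH = 230 + 220·1.750 = 615.00 ms.

615 ms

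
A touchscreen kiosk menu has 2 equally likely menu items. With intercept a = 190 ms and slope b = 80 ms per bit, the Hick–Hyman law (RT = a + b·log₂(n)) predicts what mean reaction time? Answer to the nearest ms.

270 ms

log₂(2) = 1 bits, so RT = 190 + 80 × 1 ≈ 270.000 ms.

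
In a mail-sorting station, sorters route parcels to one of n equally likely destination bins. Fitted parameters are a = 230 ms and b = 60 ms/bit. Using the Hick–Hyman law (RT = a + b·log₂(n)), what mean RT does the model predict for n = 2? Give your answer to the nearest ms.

290 ms

log₂(2) = 1 bits, so RT = 230 + 60 × 1 ≈ 290.000 ms.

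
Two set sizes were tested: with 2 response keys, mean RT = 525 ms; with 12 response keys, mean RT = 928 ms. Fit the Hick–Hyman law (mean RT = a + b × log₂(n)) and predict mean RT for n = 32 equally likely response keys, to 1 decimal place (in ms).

1148.6 ms

With log₂ n on the abscissa the relation is linear; from the two conditions:
  b = (928 − 525) / (log₂ 12 − log₂ 2) = 403 / (3.5850 − 1) = 155.902 ms/bit
  a = 525 − 155.902 × 1 = 369.098 ms
Then RT(32) = 369.098 + 155.902 × log₂ 32 = 369.098 + 155.902 × 5 ≈ 1148.607 ms.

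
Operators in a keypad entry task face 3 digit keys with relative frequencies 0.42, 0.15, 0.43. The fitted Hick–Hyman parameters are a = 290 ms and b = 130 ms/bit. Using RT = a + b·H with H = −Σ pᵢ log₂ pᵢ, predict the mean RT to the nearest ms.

Entropy contributions −pᵢ log₂ pᵢ: 0.5256, 0.4105, 0.5236; sum H = 1.4598 bits.
RT = a + bH = 290 + 130·1.4598 = 479.77 ms.

480 ms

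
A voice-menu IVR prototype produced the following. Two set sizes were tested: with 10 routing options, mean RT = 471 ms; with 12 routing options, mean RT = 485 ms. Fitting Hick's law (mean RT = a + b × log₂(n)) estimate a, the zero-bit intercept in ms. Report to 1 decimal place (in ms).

The slope on a log₂ axis is (485 − 471) / (3.5850 − 3.3219) = 53.225 ms/bit.
Intercept: a = 471 − 53.225·log₂(10) = 294.190 ms.

294.2 ms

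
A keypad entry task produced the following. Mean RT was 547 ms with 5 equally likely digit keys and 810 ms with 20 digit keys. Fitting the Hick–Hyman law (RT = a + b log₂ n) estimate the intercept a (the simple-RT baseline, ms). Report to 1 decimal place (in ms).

The slope on a log₂ axis is (810 − 547) / (4.3219 − 2.3219) = 131.500 ms/bit.
a = RT₁ − b·log₂ n₁ = 547 − 131.500 × 2.3219 = 241.666 ms.

241.7 ms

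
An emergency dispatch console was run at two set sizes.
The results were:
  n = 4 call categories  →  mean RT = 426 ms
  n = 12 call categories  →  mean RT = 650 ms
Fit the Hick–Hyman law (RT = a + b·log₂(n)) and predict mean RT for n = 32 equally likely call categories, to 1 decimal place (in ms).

Solve the two-equation system in a and b:
  b = (650 − 426) / (log₂ 12 − log₂ 4) = 224 / (3.5850 − 2) = 141.328 ms/bit
  a = 426 − 141.328 × 2 = 143.343 ms
Then RT(32) = 143.343 + 141.328 × log₂ 32 = 143.343 + 141.328 × 5 ≈ 849.985 ms.

850.0 ms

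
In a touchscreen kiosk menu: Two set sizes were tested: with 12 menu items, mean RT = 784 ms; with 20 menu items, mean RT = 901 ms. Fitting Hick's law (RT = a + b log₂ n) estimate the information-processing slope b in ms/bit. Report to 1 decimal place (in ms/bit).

158.8 ms/bit

Slope: b = (901 − 784) / (log₂ 20 − log₂ 12) = 117/0.7370 = 158.759 ms/bit.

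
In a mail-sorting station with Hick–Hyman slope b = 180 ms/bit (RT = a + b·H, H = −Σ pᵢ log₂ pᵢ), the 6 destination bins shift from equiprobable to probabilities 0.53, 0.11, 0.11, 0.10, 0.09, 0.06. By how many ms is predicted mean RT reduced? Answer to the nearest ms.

Equiprobable entropy H₀ = log₂ 6 = 2.5850 bits.
Skewed entropy H = −Σ pᵢ log₂ pᵢ = 2.0744 bits.
ΔRT = b·(H₀ − H) = 180 × 0.5106 = 91.90 ms.

92 ms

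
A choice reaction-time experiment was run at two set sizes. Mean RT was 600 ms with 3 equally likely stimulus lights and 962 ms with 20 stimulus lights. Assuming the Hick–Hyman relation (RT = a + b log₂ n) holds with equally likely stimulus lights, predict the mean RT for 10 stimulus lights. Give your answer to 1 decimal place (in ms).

829.7 ms

With log₂ n on the abscissa the relation is linear; from the two conditions:
  b = (962 − 600) / (log₂ 20 − log₂ 3) = 362 / (4.3219 − 1.5850) = 132.263 ms/bit
  a = 600 − 132.263 × 1.5850 = 390.368 ms
Then RT(10) = 390.368 + 132.263 × log₂ 10 = 390.368 + 132.263 × 3.3219 ≈ 829.737 ms.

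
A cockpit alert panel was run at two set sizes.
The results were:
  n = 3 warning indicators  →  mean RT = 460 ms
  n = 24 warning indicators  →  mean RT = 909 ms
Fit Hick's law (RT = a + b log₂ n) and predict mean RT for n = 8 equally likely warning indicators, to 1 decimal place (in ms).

RT is linear in log₂ n, so two points fix the line:
  b = (909 − 460) / (log₂ 24 − log₂ 3) = 449 / (4.5850 − 1.5850) = 149.667 ms/bit
  a = 460 − 149.667 × 1.5850 = 222.784 ms
Then RT(8) = 222.784 + 149.667 × log₂ 8 = 222.784 + 149.667 × 3 ≈ 671.784 ms.

671.8 ms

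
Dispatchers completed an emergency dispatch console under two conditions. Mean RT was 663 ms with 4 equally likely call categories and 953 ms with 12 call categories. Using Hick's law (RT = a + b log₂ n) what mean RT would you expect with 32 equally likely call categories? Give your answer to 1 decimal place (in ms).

RT is linear in log₂ n, so two points fix the line:
  b = (953 − 663) / (log₂ 12 − log₂ 4) = 290 / (3.5850 − 2) = 182.970 ms/bit
  a = 663 − 182.970 × 2 = 297.061 ms
Then RT(32) = 297.061 + 182.970 × log₂ 32 = 297.061 + 182.970 × 5 ≈ 1211.909 ms.

1211.9 ms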